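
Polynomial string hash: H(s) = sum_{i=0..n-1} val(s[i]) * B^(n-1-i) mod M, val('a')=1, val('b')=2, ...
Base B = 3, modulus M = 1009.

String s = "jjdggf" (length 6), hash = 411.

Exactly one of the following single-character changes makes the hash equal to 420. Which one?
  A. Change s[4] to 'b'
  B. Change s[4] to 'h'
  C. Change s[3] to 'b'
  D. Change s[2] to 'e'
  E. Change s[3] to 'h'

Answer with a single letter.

Option A: s[4]='g'->'b', delta=(2-7)*3^1 mod 1009 = 994, hash=411+994 mod 1009 = 396
Option B: s[4]='g'->'h', delta=(8-7)*3^1 mod 1009 = 3, hash=411+3 mod 1009 = 414
Option C: s[3]='g'->'b', delta=(2-7)*3^2 mod 1009 = 964, hash=411+964 mod 1009 = 366
Option D: s[2]='d'->'e', delta=(5-4)*3^3 mod 1009 = 27, hash=411+27 mod 1009 = 438
Option E: s[3]='g'->'h', delta=(8-7)*3^2 mod 1009 = 9, hash=411+9 mod 1009 = 420 <-- target

Answer: E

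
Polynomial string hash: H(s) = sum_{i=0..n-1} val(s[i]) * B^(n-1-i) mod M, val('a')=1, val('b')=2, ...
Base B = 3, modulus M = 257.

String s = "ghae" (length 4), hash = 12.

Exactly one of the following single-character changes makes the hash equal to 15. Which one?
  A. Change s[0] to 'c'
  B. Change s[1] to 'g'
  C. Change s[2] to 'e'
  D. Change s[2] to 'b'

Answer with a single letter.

Option A: s[0]='g'->'c', delta=(3-7)*3^3 mod 257 = 149, hash=12+149 mod 257 = 161
Option B: s[1]='h'->'g', delta=(7-8)*3^2 mod 257 = 248, hash=12+248 mod 257 = 3
Option C: s[2]='a'->'e', delta=(5-1)*3^1 mod 257 = 12, hash=12+12 mod 257 = 24
Option D: s[2]='a'->'b', delta=(2-1)*3^1 mod 257 = 3, hash=12+3 mod 257 = 15 <-- target

Answer: D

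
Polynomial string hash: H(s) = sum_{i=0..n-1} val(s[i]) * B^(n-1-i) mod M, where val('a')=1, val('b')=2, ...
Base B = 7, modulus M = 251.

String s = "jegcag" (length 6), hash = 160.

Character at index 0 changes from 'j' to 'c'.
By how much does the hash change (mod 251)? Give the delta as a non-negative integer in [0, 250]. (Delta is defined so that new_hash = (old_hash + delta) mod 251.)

Delta formula: (val(new) - val(old)) * B^(n-1-k) mod M
  val('c') - val('j') = 3 - 10 = -7
  B^(n-1-k) = 7^5 mod 251 = 241
  Delta = -7 * 241 mod 251 = 70

Answer: 70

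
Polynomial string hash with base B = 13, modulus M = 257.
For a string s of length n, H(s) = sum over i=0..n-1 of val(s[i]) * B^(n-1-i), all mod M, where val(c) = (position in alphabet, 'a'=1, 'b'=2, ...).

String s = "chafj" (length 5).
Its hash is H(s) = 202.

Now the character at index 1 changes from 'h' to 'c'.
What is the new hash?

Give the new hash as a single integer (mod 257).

Answer: 11

Derivation:
val('h') = 8, val('c') = 3
Position k = 1, exponent = n-1-k = 3
B^3 mod M = 13^3 mod 257 = 141
Delta = (3 - 8) * 141 mod 257 = 66
New hash = (202 + 66) mod 257 = 11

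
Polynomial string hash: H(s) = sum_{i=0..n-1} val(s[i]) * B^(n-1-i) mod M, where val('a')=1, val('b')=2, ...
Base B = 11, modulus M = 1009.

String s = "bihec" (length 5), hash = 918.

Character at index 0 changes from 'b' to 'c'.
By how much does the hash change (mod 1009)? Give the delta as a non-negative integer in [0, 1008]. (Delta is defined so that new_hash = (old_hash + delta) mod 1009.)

Answer: 515

Derivation:
Delta formula: (val(new) - val(old)) * B^(n-1-k) mod M
  val('c') - val('b') = 3 - 2 = 1
  B^(n-1-k) = 11^4 mod 1009 = 515
  Delta = 1 * 515 mod 1009 = 515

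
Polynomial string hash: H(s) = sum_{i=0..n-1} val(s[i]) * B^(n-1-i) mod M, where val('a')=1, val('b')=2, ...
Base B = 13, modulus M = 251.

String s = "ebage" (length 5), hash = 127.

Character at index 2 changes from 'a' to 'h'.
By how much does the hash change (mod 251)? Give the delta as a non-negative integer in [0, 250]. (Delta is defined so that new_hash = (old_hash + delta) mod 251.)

Delta formula: (val(new) - val(old)) * B^(n-1-k) mod M
  val('h') - val('a') = 8 - 1 = 7
  B^(n-1-k) = 13^2 mod 251 = 169
  Delta = 7 * 169 mod 251 = 179

Answer: 179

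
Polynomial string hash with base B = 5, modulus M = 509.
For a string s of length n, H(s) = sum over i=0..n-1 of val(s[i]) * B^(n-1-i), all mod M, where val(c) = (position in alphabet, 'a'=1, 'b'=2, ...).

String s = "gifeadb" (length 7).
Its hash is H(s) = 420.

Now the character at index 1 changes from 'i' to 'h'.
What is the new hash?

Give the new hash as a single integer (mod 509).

val('i') = 9, val('h') = 8
Position k = 1, exponent = n-1-k = 5
B^5 mod M = 5^5 mod 509 = 71
Delta = (8 - 9) * 71 mod 509 = 438
New hash = (420 + 438) mod 509 = 349

Answer: 349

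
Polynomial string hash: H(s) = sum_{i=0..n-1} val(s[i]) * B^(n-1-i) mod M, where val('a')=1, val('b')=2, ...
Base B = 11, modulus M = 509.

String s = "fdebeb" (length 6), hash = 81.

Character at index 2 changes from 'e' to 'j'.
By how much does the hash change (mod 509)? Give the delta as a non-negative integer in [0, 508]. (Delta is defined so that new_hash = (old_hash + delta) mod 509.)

Answer: 38

Derivation:
Delta formula: (val(new) - val(old)) * B^(n-1-k) mod M
  val('j') - val('e') = 10 - 5 = 5
  B^(n-1-k) = 11^3 mod 509 = 313
  Delta = 5 * 313 mod 509 = 38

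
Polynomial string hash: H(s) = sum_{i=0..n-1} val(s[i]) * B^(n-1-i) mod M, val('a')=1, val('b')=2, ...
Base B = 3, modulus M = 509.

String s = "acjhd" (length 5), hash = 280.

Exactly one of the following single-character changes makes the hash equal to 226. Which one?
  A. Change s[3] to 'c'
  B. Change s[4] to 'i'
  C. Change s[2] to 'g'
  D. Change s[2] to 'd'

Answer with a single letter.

Option A: s[3]='h'->'c', delta=(3-8)*3^1 mod 509 = 494, hash=280+494 mod 509 = 265
Option B: s[4]='d'->'i', delta=(9-4)*3^0 mod 509 = 5, hash=280+5 mod 509 = 285
Option C: s[2]='j'->'g', delta=(7-10)*3^2 mod 509 = 482, hash=280+482 mod 509 = 253
Option D: s[2]='j'->'d', delta=(4-10)*3^2 mod 509 = 455, hash=280+455 mod 509 = 226 <-- target

Answer: D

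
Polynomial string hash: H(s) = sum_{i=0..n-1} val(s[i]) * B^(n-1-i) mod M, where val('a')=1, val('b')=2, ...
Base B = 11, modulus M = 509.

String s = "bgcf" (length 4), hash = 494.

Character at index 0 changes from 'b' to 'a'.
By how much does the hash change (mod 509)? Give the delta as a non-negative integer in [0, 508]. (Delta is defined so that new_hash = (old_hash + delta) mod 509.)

Delta formula: (val(new) - val(old)) * B^(n-1-k) mod M
  val('a') - val('b') = 1 - 2 = -1
  B^(n-1-k) = 11^3 mod 509 = 313
  Delta = -1 * 313 mod 509 = 196

Answer: 196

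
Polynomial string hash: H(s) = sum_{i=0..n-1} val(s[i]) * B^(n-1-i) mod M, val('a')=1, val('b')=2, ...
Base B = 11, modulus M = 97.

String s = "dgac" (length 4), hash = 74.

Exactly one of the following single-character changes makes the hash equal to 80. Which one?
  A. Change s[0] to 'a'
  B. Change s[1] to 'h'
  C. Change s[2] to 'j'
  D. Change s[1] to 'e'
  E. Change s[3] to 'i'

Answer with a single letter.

Answer: E

Derivation:
Option A: s[0]='d'->'a', delta=(1-4)*11^3 mod 97 = 81, hash=74+81 mod 97 = 58
Option B: s[1]='g'->'h', delta=(8-7)*11^2 mod 97 = 24, hash=74+24 mod 97 = 1
Option C: s[2]='a'->'j', delta=(10-1)*11^1 mod 97 = 2, hash=74+2 mod 97 = 76
Option D: s[1]='g'->'e', delta=(5-7)*11^2 mod 97 = 49, hash=74+49 mod 97 = 26
Option E: s[3]='c'->'i', delta=(9-3)*11^0 mod 97 = 6, hash=74+6 mod 97 = 80 <-- target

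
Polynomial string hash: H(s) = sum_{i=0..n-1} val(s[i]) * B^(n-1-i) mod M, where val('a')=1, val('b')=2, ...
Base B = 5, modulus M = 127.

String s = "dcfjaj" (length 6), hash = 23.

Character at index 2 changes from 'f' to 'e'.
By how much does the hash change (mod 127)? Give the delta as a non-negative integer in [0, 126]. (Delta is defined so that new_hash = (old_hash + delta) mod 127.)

Answer: 2

Derivation:
Delta formula: (val(new) - val(old)) * B^(n-1-k) mod M
  val('e') - val('f') = 5 - 6 = -1
  B^(n-1-k) = 5^3 mod 127 = 125
  Delta = -1 * 125 mod 127 = 2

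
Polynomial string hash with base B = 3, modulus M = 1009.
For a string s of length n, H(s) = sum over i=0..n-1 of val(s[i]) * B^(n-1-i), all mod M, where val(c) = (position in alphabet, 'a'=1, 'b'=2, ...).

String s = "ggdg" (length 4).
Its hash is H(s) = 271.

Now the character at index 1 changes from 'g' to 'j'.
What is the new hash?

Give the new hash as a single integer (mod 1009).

Answer: 298

Derivation:
val('g') = 7, val('j') = 10
Position k = 1, exponent = n-1-k = 2
B^2 mod M = 3^2 mod 1009 = 9
Delta = (10 - 7) * 9 mod 1009 = 27
New hash = (271 + 27) mod 1009 = 298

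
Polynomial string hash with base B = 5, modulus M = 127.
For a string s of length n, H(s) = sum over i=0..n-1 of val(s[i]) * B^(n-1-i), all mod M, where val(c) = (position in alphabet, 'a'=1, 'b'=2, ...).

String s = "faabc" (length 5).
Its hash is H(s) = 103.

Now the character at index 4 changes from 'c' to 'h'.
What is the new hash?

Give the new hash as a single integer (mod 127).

Answer: 108

Derivation:
val('c') = 3, val('h') = 8
Position k = 4, exponent = n-1-k = 0
B^0 mod M = 5^0 mod 127 = 1
Delta = (8 - 3) * 1 mod 127 = 5
New hash = (103 + 5) mod 127 = 108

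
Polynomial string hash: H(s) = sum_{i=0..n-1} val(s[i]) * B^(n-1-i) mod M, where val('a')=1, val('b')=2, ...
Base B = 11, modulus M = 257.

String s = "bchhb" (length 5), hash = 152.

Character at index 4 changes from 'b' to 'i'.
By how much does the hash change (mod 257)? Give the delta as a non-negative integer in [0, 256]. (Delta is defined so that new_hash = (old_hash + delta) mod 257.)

Delta formula: (val(new) - val(old)) * B^(n-1-k) mod M
  val('i') - val('b') = 9 - 2 = 7
  B^(n-1-k) = 11^0 mod 257 = 1
  Delta = 7 * 1 mod 257 = 7

Answer: 7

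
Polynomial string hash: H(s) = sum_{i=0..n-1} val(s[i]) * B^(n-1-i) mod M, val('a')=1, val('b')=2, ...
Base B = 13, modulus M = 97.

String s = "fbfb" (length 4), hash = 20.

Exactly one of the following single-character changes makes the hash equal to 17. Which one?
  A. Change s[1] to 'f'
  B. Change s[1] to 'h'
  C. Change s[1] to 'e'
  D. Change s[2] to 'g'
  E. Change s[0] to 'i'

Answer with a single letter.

Option A: s[1]='b'->'f', delta=(6-2)*13^2 mod 97 = 94, hash=20+94 mod 97 = 17 <-- target
Option B: s[1]='b'->'h', delta=(8-2)*13^2 mod 97 = 44, hash=20+44 mod 97 = 64
Option C: s[1]='b'->'e', delta=(5-2)*13^2 mod 97 = 22, hash=20+22 mod 97 = 42
Option D: s[2]='f'->'g', delta=(7-6)*13^1 mod 97 = 13, hash=20+13 mod 97 = 33
Option E: s[0]='f'->'i', delta=(9-6)*13^3 mod 97 = 92, hash=20+92 mod 97 = 15

Answer: A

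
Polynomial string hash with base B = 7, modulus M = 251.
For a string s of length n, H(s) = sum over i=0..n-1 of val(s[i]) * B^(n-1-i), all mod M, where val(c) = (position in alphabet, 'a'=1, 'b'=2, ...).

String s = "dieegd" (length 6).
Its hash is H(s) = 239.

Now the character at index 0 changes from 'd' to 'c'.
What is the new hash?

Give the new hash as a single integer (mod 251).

val('d') = 4, val('c') = 3
Position k = 0, exponent = n-1-k = 5
B^5 mod M = 7^5 mod 251 = 241
Delta = (3 - 4) * 241 mod 251 = 10
New hash = (239 + 10) mod 251 = 249

Answer: 249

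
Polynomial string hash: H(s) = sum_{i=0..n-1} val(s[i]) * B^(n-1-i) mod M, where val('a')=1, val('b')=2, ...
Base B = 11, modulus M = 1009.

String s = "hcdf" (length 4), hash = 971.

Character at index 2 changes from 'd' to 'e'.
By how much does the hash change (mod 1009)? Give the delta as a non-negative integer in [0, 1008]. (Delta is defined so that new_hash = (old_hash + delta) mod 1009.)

Answer: 11

Derivation:
Delta formula: (val(new) - val(old)) * B^(n-1-k) mod M
  val('e') - val('d') = 5 - 4 = 1
  B^(n-1-k) = 11^1 mod 1009 = 11
  Delta = 1 * 11 mod 1009 = 11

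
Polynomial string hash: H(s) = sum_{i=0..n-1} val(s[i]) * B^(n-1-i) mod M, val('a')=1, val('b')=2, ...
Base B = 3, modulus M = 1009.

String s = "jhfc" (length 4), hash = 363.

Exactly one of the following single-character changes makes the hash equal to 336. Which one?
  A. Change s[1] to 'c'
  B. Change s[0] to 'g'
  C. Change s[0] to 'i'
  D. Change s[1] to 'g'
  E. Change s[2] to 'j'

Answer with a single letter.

Option A: s[1]='h'->'c', delta=(3-8)*3^2 mod 1009 = 964, hash=363+964 mod 1009 = 318
Option B: s[0]='j'->'g', delta=(7-10)*3^3 mod 1009 = 928, hash=363+928 mod 1009 = 282
Option C: s[0]='j'->'i', delta=(9-10)*3^3 mod 1009 = 982, hash=363+982 mod 1009 = 336 <-- target
Option D: s[1]='h'->'g', delta=(7-8)*3^2 mod 1009 = 1000, hash=363+1000 mod 1009 = 354
Option E: s[2]='f'->'j', delta=(10-6)*3^1 mod 1009 = 12, hash=363+12 mod 1009 = 375

Answer: C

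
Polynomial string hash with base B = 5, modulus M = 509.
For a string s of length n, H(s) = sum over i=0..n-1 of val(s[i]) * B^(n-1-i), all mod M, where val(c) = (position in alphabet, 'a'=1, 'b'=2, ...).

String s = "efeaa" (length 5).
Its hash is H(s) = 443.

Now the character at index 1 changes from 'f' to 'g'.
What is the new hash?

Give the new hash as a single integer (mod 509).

val('f') = 6, val('g') = 7
Position k = 1, exponent = n-1-k = 3
B^3 mod M = 5^3 mod 509 = 125
Delta = (7 - 6) * 125 mod 509 = 125
New hash = (443 + 125) mod 509 = 59

Answer: 59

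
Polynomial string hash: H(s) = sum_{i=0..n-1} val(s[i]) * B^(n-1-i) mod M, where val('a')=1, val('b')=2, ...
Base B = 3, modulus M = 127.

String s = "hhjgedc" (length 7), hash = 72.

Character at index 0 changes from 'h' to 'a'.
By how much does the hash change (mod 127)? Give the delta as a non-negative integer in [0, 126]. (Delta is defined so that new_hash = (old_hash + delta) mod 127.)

Delta formula: (val(new) - val(old)) * B^(n-1-k) mod M
  val('a') - val('h') = 1 - 8 = -7
  B^(n-1-k) = 3^6 mod 127 = 94
  Delta = -7 * 94 mod 127 = 104

Answer: 104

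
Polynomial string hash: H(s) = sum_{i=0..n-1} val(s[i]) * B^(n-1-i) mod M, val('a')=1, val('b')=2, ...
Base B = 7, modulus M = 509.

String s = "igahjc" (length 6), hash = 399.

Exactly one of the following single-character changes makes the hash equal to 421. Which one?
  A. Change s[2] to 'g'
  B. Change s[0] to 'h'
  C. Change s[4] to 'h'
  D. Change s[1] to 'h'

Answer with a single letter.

Option A: s[2]='a'->'g', delta=(7-1)*7^3 mod 509 = 22, hash=399+22 mod 509 = 421 <-- target
Option B: s[0]='i'->'h', delta=(8-9)*7^5 mod 509 = 499, hash=399+499 mod 509 = 389
Option C: s[4]='j'->'h', delta=(8-10)*7^1 mod 509 = 495, hash=399+495 mod 509 = 385
Option D: s[1]='g'->'h', delta=(8-7)*7^4 mod 509 = 365, hash=399+365 mod 509 = 255

Answer: A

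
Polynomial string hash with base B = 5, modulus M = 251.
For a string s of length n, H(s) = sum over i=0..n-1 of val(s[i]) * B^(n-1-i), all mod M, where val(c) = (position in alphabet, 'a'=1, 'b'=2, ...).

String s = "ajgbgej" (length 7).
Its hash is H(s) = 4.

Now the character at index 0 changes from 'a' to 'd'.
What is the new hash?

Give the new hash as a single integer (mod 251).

Answer: 193

Derivation:
val('a') = 1, val('d') = 4
Position k = 0, exponent = n-1-k = 6
B^6 mod M = 5^6 mod 251 = 63
Delta = (4 - 1) * 63 mod 251 = 189
New hash = (4 + 189) mod 251 = 193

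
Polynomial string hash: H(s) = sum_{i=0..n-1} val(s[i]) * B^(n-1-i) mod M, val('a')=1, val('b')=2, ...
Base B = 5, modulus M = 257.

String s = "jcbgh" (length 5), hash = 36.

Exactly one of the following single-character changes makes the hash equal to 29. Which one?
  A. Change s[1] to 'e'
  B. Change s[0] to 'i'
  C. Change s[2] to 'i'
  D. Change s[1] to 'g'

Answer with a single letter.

Option A: s[1]='c'->'e', delta=(5-3)*5^3 mod 257 = 250, hash=36+250 mod 257 = 29 <-- target
Option B: s[0]='j'->'i', delta=(9-10)*5^4 mod 257 = 146, hash=36+146 mod 257 = 182
Option C: s[2]='b'->'i', delta=(9-2)*5^2 mod 257 = 175, hash=36+175 mod 257 = 211
Option D: s[1]='c'->'g', delta=(7-3)*5^3 mod 257 = 243, hash=36+243 mod 257 = 22

Answer: A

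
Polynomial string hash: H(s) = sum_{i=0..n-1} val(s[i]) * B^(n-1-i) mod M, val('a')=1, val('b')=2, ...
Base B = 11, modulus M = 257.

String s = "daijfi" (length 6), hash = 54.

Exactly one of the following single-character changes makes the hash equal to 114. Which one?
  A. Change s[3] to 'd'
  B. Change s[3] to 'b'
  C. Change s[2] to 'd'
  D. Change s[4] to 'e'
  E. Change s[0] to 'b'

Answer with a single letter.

Option A: s[3]='j'->'d', delta=(4-10)*11^2 mod 257 = 45, hash=54+45 mod 257 = 99
Option B: s[3]='j'->'b', delta=(2-10)*11^2 mod 257 = 60, hash=54+60 mod 257 = 114 <-- target
Option C: s[2]='i'->'d', delta=(4-9)*11^3 mod 257 = 27, hash=54+27 mod 257 = 81
Option D: s[4]='f'->'e', delta=(5-6)*11^1 mod 257 = 246, hash=54+246 mod 257 = 43
Option E: s[0]='d'->'b', delta=(2-4)*11^5 mod 257 = 176, hash=54+176 mod 257 = 230

Answer: B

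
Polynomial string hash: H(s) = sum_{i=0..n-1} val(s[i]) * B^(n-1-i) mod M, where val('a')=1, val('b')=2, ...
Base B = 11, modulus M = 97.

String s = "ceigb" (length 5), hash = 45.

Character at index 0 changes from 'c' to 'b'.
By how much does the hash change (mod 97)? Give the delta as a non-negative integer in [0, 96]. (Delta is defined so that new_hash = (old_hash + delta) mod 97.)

Delta formula: (val(new) - val(old)) * B^(n-1-k) mod M
  val('b') - val('c') = 2 - 3 = -1
  B^(n-1-k) = 11^4 mod 97 = 91
  Delta = -1 * 91 mod 97 = 6

Answer: 6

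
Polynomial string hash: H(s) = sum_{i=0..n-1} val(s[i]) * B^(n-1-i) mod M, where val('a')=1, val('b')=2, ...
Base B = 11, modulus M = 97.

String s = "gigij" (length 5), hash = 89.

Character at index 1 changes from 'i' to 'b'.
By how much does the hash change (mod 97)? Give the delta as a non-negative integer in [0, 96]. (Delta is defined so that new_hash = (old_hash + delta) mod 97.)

Answer: 92

Derivation:
Delta formula: (val(new) - val(old)) * B^(n-1-k) mod M
  val('b') - val('i') = 2 - 9 = -7
  B^(n-1-k) = 11^3 mod 97 = 70
  Delta = -7 * 70 mod 97 = 92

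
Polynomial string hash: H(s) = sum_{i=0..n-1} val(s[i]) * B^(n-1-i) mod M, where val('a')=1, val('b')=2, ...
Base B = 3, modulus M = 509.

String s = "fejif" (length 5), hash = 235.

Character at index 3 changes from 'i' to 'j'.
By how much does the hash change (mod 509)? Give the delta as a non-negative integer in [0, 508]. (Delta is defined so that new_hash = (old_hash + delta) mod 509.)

Delta formula: (val(new) - val(old)) * B^(n-1-k) mod M
  val('j') - val('i') = 10 - 9 = 1
  B^(n-1-k) = 3^1 mod 509 = 3
  Delta = 1 * 3 mod 509 = 3

Answer: 3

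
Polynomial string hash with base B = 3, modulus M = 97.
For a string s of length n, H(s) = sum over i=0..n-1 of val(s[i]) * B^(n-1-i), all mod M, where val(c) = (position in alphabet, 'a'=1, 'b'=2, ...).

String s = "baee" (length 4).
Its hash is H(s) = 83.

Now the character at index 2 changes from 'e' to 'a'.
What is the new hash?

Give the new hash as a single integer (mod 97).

Answer: 71

Derivation:
val('e') = 5, val('a') = 1
Position k = 2, exponent = n-1-k = 1
B^1 mod M = 3^1 mod 97 = 3
Delta = (1 - 5) * 3 mod 97 = 85
New hash = (83 + 85) mod 97 = 71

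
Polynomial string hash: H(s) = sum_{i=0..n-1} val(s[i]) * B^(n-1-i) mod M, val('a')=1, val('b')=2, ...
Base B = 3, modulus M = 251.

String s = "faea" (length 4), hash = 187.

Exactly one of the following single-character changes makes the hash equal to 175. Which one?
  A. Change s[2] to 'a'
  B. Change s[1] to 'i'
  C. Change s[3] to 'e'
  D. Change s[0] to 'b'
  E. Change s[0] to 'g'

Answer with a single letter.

Option A: s[2]='e'->'a', delta=(1-5)*3^1 mod 251 = 239, hash=187+239 mod 251 = 175 <-- target
Option B: s[1]='a'->'i', delta=(9-1)*3^2 mod 251 = 72, hash=187+72 mod 251 = 8
Option C: s[3]='a'->'e', delta=(5-1)*3^0 mod 251 = 4, hash=187+4 mod 251 = 191
Option D: s[0]='f'->'b', delta=(2-6)*3^3 mod 251 = 143, hash=187+143 mod 251 = 79
Option E: s[0]='f'->'g', delta=(7-6)*3^3 mod 251 = 27, hash=187+27 mod 251 = 214

Answer: A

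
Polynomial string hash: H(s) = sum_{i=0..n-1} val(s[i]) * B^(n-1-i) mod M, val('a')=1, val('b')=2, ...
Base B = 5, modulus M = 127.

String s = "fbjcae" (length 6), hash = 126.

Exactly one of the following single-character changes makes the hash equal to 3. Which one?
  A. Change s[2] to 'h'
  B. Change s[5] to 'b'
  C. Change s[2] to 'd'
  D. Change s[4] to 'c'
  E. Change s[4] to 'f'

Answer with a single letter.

Answer: A

Derivation:
Option A: s[2]='j'->'h', delta=(8-10)*5^3 mod 127 = 4, hash=126+4 mod 127 = 3 <-- target
Option B: s[5]='e'->'b', delta=(2-5)*5^0 mod 127 = 124, hash=126+124 mod 127 = 123
Option C: s[2]='j'->'d', delta=(4-10)*5^3 mod 127 = 12, hash=126+12 mod 127 = 11
Option D: s[4]='a'->'c', delta=(3-1)*5^1 mod 127 = 10, hash=126+10 mod 127 = 9
Option E: s[4]='a'->'f', delta=(6-1)*5^1 mod 127 = 25, hash=126+25 mod 127 = 24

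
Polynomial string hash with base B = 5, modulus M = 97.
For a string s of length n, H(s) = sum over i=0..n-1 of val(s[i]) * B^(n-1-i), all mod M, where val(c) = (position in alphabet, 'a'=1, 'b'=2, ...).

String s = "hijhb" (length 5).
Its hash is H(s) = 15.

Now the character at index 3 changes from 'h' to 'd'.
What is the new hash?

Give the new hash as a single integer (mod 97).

val('h') = 8, val('d') = 4
Position k = 3, exponent = n-1-k = 1
B^1 mod M = 5^1 mod 97 = 5
Delta = (4 - 8) * 5 mod 97 = 77
New hash = (15 + 77) mod 97 = 92

Answer: 92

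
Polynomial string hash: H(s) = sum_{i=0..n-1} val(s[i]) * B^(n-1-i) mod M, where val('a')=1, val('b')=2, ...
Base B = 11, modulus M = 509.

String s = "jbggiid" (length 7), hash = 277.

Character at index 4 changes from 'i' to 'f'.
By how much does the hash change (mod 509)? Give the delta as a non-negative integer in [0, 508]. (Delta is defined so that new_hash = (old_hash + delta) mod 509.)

Delta formula: (val(new) - val(old)) * B^(n-1-k) mod M
  val('f') - val('i') = 6 - 9 = -3
  B^(n-1-k) = 11^2 mod 509 = 121
  Delta = -3 * 121 mod 509 = 146

Answer: 146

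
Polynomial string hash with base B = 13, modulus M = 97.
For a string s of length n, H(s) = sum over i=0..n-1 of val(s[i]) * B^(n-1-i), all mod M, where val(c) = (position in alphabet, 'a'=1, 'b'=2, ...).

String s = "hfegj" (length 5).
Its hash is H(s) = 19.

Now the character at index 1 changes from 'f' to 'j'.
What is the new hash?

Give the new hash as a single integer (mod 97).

Answer: 77

Derivation:
val('f') = 6, val('j') = 10
Position k = 1, exponent = n-1-k = 3
B^3 mod M = 13^3 mod 97 = 63
Delta = (10 - 6) * 63 mod 97 = 58
New hash = (19 + 58) mod 97 = 77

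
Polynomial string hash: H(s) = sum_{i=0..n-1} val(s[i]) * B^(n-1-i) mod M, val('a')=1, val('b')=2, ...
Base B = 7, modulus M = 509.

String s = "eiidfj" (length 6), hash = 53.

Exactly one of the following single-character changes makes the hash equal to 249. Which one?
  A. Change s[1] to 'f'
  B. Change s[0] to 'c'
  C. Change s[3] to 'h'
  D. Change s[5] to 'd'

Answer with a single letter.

Answer: C

Derivation:
Option A: s[1]='i'->'f', delta=(6-9)*7^4 mod 509 = 432, hash=53+432 mod 509 = 485
Option B: s[0]='e'->'c', delta=(3-5)*7^5 mod 509 = 489, hash=53+489 mod 509 = 33
Option C: s[3]='d'->'h', delta=(8-4)*7^2 mod 509 = 196, hash=53+196 mod 509 = 249 <-- target
Option D: s[5]='j'->'d', delta=(4-10)*7^0 mod 509 = 503, hash=53+503 mod 509 = 47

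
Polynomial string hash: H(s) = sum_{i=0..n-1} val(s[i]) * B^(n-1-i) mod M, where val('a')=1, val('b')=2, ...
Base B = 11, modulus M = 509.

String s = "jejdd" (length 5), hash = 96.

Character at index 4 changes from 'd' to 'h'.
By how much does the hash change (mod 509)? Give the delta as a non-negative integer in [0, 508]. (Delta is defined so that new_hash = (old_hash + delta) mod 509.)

Delta formula: (val(new) - val(old)) * B^(n-1-k) mod M
  val('h') - val('d') = 8 - 4 = 4
  B^(n-1-k) = 11^0 mod 509 = 1
  Delta = 4 * 1 mod 509 = 4

Answer: 4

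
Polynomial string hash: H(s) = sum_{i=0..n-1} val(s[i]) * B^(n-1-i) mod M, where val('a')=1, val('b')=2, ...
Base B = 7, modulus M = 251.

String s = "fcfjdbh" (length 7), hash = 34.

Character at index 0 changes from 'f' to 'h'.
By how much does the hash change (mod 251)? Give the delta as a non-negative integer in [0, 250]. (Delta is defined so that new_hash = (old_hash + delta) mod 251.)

Answer: 111

Derivation:
Delta formula: (val(new) - val(old)) * B^(n-1-k) mod M
  val('h') - val('f') = 8 - 6 = 2
  B^(n-1-k) = 7^6 mod 251 = 181
  Delta = 2 * 181 mod 251 = 111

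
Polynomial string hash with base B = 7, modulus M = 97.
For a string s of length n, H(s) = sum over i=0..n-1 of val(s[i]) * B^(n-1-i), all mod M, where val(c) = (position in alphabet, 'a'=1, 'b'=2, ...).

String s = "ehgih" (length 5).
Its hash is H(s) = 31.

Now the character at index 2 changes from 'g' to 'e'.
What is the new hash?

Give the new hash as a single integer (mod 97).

Answer: 30

Derivation:
val('g') = 7, val('e') = 5
Position k = 2, exponent = n-1-k = 2
B^2 mod M = 7^2 mod 97 = 49
Delta = (5 - 7) * 49 mod 97 = 96
New hash = (31 + 96) mod 97 = 30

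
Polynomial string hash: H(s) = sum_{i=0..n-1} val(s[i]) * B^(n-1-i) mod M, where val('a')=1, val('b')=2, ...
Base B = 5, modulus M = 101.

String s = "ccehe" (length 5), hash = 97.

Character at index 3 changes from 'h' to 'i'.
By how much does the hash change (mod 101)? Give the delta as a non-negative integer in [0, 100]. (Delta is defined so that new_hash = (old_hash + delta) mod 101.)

Delta formula: (val(new) - val(old)) * B^(n-1-k) mod M
  val('i') - val('h') = 9 - 8 = 1
  B^(n-1-k) = 5^1 mod 101 = 5
  Delta = 1 * 5 mod 101 = 5

Answer: 5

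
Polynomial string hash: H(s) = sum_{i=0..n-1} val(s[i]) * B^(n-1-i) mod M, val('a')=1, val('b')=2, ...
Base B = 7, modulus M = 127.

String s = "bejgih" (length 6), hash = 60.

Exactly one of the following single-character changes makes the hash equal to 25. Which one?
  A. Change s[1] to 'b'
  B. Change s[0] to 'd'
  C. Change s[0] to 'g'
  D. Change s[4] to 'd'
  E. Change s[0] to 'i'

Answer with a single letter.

Answer: D

Derivation:
Option A: s[1]='e'->'b', delta=(2-5)*7^4 mod 127 = 36, hash=60+36 mod 127 = 96
Option B: s[0]='b'->'d', delta=(4-2)*7^5 mod 127 = 86, hash=60+86 mod 127 = 19
Option C: s[0]='b'->'g', delta=(7-2)*7^5 mod 127 = 88, hash=60+88 mod 127 = 21
Option D: s[4]='i'->'d', delta=(4-9)*7^1 mod 127 = 92, hash=60+92 mod 127 = 25 <-- target
Option E: s[0]='b'->'i', delta=(9-2)*7^5 mod 127 = 47, hash=60+47 mod 127 = 107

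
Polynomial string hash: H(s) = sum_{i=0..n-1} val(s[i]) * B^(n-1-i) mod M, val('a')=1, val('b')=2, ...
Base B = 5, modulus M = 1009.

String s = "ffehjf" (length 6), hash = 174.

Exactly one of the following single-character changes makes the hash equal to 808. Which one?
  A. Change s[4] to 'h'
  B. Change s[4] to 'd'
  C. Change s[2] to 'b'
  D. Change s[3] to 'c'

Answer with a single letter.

Option A: s[4]='j'->'h', delta=(8-10)*5^1 mod 1009 = 999, hash=174+999 mod 1009 = 164
Option B: s[4]='j'->'d', delta=(4-10)*5^1 mod 1009 = 979, hash=174+979 mod 1009 = 144
Option C: s[2]='e'->'b', delta=(2-5)*5^3 mod 1009 = 634, hash=174+634 mod 1009 = 808 <-- target
Option D: s[3]='h'->'c', delta=(3-8)*5^2 mod 1009 = 884, hash=174+884 mod 1009 = 49

Answer: C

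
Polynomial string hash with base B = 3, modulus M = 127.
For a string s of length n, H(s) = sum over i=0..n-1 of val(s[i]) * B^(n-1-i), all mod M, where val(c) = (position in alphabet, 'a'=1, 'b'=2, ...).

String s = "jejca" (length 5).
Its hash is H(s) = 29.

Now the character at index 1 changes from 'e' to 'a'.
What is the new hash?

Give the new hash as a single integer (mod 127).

val('e') = 5, val('a') = 1
Position k = 1, exponent = n-1-k = 3
B^3 mod M = 3^3 mod 127 = 27
Delta = (1 - 5) * 27 mod 127 = 19
New hash = (29 + 19) mod 127 = 48

Answer: 48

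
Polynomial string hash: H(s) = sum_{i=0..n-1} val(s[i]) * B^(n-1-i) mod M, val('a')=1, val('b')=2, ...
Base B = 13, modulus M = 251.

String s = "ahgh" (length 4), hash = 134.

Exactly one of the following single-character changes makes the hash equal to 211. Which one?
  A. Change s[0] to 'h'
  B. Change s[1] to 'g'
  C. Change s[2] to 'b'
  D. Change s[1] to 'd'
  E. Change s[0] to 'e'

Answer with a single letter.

Option A: s[0]='a'->'h', delta=(8-1)*13^3 mod 251 = 68, hash=134+68 mod 251 = 202
Option B: s[1]='h'->'g', delta=(7-8)*13^2 mod 251 = 82, hash=134+82 mod 251 = 216
Option C: s[2]='g'->'b', delta=(2-7)*13^1 mod 251 = 186, hash=134+186 mod 251 = 69
Option D: s[1]='h'->'d', delta=(4-8)*13^2 mod 251 = 77, hash=134+77 mod 251 = 211 <-- target
Option E: s[0]='a'->'e', delta=(5-1)*13^3 mod 251 = 3, hash=134+3 mod 251 = 137

Answer: D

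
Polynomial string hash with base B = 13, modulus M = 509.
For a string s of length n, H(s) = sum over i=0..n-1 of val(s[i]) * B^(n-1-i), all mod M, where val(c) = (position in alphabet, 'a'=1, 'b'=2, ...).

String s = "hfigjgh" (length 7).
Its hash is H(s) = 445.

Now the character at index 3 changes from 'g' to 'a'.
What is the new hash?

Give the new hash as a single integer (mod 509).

val('g') = 7, val('a') = 1
Position k = 3, exponent = n-1-k = 3
B^3 mod M = 13^3 mod 509 = 161
Delta = (1 - 7) * 161 mod 509 = 52
New hash = (445 + 52) mod 509 = 497

Answer: 497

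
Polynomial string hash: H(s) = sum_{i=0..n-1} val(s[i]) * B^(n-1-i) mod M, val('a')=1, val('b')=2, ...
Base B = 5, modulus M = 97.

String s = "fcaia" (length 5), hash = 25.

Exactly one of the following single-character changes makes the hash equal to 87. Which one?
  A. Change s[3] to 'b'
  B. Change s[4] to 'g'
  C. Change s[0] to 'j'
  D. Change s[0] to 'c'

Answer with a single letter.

Answer: A

Derivation:
Option A: s[3]='i'->'b', delta=(2-9)*5^1 mod 97 = 62, hash=25+62 mod 97 = 87 <-- target
Option B: s[4]='a'->'g', delta=(7-1)*5^0 mod 97 = 6, hash=25+6 mod 97 = 31
Option C: s[0]='f'->'j', delta=(10-6)*5^4 mod 97 = 75, hash=25+75 mod 97 = 3
Option D: s[0]='f'->'c', delta=(3-6)*5^4 mod 97 = 65, hash=25+65 mod 97 = 90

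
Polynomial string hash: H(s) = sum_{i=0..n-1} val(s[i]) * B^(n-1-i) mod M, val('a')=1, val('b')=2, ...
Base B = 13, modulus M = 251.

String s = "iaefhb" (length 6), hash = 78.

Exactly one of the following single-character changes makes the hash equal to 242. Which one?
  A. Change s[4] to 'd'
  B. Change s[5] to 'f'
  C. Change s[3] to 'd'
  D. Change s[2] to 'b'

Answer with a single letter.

Option A: s[4]='h'->'d', delta=(4-8)*13^1 mod 251 = 199, hash=78+199 mod 251 = 26
Option B: s[5]='b'->'f', delta=(6-2)*13^0 mod 251 = 4, hash=78+4 mod 251 = 82
Option C: s[3]='f'->'d', delta=(4-6)*13^2 mod 251 = 164, hash=78+164 mod 251 = 242 <-- target
Option D: s[2]='e'->'b', delta=(2-5)*13^3 mod 251 = 186, hash=78+186 mod 251 = 13

Answer: C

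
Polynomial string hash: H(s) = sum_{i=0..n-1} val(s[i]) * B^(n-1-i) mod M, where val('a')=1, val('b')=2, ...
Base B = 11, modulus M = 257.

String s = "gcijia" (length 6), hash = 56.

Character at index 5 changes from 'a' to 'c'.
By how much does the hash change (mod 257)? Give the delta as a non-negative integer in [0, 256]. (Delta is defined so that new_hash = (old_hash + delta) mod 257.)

Answer: 2

Derivation:
Delta formula: (val(new) - val(old)) * B^(n-1-k) mod M
  val('c') - val('a') = 3 - 1 = 2
  B^(n-1-k) = 11^0 mod 257 = 1
  Delta = 2 * 1 mod 257 = 2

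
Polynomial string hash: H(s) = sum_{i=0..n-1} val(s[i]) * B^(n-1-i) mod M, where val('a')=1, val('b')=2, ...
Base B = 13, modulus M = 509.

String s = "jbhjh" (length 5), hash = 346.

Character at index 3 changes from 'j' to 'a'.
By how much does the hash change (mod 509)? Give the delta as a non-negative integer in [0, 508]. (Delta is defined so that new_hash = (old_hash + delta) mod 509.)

Answer: 392

Derivation:
Delta formula: (val(new) - val(old)) * B^(n-1-k) mod M
  val('a') - val('j') = 1 - 10 = -9
  B^(n-1-k) = 13^1 mod 509 = 13
  Delta = -9 * 13 mod 509 = 392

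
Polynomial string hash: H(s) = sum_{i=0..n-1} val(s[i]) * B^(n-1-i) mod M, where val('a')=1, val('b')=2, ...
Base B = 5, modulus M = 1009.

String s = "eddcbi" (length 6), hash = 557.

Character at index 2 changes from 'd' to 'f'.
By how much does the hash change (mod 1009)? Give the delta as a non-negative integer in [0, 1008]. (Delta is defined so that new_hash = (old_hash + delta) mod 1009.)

Delta formula: (val(new) - val(old)) * B^(n-1-k) mod M
  val('f') - val('d') = 6 - 4 = 2
  B^(n-1-k) = 5^3 mod 1009 = 125
  Delta = 2 * 125 mod 1009 = 250

Answer: 250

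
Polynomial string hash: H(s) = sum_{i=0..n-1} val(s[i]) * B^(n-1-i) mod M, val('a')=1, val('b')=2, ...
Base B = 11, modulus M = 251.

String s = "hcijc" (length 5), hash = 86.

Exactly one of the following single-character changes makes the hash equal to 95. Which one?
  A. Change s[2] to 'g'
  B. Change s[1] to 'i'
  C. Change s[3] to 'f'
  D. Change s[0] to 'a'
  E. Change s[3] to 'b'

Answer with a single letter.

Answer: A

Derivation:
Option A: s[2]='i'->'g', delta=(7-9)*11^2 mod 251 = 9, hash=86+9 mod 251 = 95 <-- target
Option B: s[1]='c'->'i', delta=(9-3)*11^3 mod 251 = 205, hash=86+205 mod 251 = 40
Option C: s[3]='j'->'f', delta=(6-10)*11^1 mod 251 = 207, hash=86+207 mod 251 = 42
Option D: s[0]='h'->'a', delta=(1-8)*11^4 mod 251 = 172, hash=86+172 mod 251 = 7
Option E: s[3]='j'->'b', delta=(2-10)*11^1 mod 251 = 163, hash=86+163 mod 251 = 249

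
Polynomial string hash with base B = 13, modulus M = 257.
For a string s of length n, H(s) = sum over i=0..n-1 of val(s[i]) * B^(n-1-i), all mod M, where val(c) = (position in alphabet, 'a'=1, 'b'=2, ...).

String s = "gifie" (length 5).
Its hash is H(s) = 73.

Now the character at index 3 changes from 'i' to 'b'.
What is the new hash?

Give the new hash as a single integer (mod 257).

Answer: 239

Derivation:
val('i') = 9, val('b') = 2
Position k = 3, exponent = n-1-k = 1
B^1 mod M = 13^1 mod 257 = 13
Delta = (2 - 9) * 13 mod 257 = 166
New hash = (73 + 166) mod 257 = 239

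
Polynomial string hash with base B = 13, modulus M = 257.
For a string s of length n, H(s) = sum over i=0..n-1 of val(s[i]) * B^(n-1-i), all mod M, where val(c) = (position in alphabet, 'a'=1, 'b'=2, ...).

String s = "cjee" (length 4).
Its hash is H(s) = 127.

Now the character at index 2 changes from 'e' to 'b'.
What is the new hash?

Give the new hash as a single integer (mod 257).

val('e') = 5, val('b') = 2
Position k = 2, exponent = n-1-k = 1
B^1 mod M = 13^1 mod 257 = 13
Delta = (2 - 5) * 13 mod 257 = 218
New hash = (127 + 218) mod 257 = 88

Answer: 88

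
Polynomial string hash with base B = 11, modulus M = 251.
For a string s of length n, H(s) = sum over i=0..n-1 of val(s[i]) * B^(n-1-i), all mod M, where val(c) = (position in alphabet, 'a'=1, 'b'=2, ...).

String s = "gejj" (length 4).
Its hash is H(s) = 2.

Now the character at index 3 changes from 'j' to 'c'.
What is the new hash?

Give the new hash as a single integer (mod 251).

val('j') = 10, val('c') = 3
Position k = 3, exponent = n-1-k = 0
B^0 mod M = 11^0 mod 251 = 1
Delta = (3 - 10) * 1 mod 251 = 244
New hash = (2 + 244) mod 251 = 246

Answer: 246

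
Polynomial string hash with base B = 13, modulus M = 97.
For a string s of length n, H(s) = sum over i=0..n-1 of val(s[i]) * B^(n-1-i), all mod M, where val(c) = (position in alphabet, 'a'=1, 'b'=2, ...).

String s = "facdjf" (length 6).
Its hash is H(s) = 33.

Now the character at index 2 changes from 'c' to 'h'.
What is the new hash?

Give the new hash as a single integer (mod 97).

Answer: 57

Derivation:
val('c') = 3, val('h') = 8
Position k = 2, exponent = n-1-k = 3
B^3 mod M = 13^3 mod 97 = 63
Delta = (8 - 3) * 63 mod 97 = 24
New hash = (33 + 24) mod 97 = 57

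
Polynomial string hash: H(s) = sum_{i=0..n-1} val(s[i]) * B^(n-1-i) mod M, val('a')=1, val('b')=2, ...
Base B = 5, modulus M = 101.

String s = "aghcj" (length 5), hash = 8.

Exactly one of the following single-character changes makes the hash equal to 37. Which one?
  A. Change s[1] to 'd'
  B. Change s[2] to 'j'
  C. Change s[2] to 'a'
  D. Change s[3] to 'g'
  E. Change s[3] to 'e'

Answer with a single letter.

Option A: s[1]='g'->'d', delta=(4-7)*5^3 mod 101 = 29, hash=8+29 mod 101 = 37 <-- target
Option B: s[2]='h'->'j', delta=(10-8)*5^2 mod 101 = 50, hash=8+50 mod 101 = 58
Option C: s[2]='h'->'a', delta=(1-8)*5^2 mod 101 = 27, hash=8+27 mod 101 = 35
Option D: s[3]='c'->'g', delta=(7-3)*5^1 mod 101 = 20, hash=8+20 mod 101 = 28
Option E: s[3]='c'->'e', delta=(5-3)*5^1 mod 101 = 10, hash=8+10 mod 101 = 18

Answer: A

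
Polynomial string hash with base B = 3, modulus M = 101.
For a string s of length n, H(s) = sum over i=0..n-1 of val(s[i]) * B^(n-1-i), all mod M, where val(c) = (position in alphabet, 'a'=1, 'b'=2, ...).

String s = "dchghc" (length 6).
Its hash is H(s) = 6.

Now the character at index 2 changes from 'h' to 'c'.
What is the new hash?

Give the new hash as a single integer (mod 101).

val('h') = 8, val('c') = 3
Position k = 2, exponent = n-1-k = 3
B^3 mod M = 3^3 mod 101 = 27
Delta = (3 - 8) * 27 mod 101 = 67
New hash = (6 + 67) mod 101 = 73

Answer: 73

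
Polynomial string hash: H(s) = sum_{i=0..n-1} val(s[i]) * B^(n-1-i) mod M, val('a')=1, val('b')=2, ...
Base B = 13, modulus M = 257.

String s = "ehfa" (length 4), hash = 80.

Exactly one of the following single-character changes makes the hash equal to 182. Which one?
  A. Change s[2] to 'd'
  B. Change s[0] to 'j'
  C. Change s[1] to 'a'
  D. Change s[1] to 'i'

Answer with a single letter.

Option A: s[2]='f'->'d', delta=(4-6)*13^1 mod 257 = 231, hash=80+231 mod 257 = 54
Option B: s[0]='e'->'j', delta=(10-5)*13^3 mod 257 = 191, hash=80+191 mod 257 = 14
Option C: s[1]='h'->'a', delta=(1-8)*13^2 mod 257 = 102, hash=80+102 mod 257 = 182 <-- target
Option D: s[1]='h'->'i', delta=(9-8)*13^2 mod 257 = 169, hash=80+169 mod 257 = 249

Answer: C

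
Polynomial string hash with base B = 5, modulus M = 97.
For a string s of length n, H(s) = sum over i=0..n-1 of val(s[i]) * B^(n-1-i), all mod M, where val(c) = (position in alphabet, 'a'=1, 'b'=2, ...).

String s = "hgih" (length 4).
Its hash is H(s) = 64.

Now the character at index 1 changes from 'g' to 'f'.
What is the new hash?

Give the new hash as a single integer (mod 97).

Answer: 39

Derivation:
val('g') = 7, val('f') = 6
Position k = 1, exponent = n-1-k = 2
B^2 mod M = 5^2 mod 97 = 25
Delta = (6 - 7) * 25 mod 97 = 72
New hash = (64 + 72) mod 97 = 39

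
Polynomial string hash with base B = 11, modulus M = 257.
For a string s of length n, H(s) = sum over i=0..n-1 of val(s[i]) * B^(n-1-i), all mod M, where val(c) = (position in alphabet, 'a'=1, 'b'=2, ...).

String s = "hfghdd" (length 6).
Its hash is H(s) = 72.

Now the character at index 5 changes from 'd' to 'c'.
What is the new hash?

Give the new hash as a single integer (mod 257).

val('d') = 4, val('c') = 3
Position k = 5, exponent = n-1-k = 0
B^0 mod M = 11^0 mod 257 = 1
Delta = (3 - 4) * 1 mod 257 = 256
New hash = (72 + 256) mod 257 = 71

Answer: 71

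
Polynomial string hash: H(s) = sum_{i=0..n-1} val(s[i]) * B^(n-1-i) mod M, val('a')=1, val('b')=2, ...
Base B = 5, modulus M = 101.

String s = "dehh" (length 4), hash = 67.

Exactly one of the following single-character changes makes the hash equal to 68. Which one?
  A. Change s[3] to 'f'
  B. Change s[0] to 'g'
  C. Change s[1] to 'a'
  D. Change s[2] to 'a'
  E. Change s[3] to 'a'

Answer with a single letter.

Answer: C

Derivation:
Option A: s[3]='h'->'f', delta=(6-8)*5^0 mod 101 = 99, hash=67+99 mod 101 = 65
Option B: s[0]='d'->'g', delta=(7-4)*5^3 mod 101 = 72, hash=67+72 mod 101 = 38
Option C: s[1]='e'->'a', delta=(1-5)*5^2 mod 101 = 1, hash=67+1 mod 101 = 68 <-- target
Option D: s[2]='h'->'a', delta=(1-8)*5^1 mod 101 = 66, hash=67+66 mod 101 = 32
Option E: s[3]='h'->'a', delta=(1-8)*5^0 mod 101 = 94, hash=67+94 mod 101 = 60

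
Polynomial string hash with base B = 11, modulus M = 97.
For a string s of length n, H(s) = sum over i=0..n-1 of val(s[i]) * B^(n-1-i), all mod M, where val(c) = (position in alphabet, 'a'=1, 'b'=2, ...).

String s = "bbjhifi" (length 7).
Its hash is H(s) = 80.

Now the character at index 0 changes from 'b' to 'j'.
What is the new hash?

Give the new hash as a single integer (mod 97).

val('b') = 2, val('j') = 10
Position k = 0, exponent = n-1-k = 6
B^6 mod M = 11^6 mod 97 = 50
Delta = (10 - 2) * 50 mod 97 = 12
New hash = (80 + 12) mod 97 = 92

Answer: 92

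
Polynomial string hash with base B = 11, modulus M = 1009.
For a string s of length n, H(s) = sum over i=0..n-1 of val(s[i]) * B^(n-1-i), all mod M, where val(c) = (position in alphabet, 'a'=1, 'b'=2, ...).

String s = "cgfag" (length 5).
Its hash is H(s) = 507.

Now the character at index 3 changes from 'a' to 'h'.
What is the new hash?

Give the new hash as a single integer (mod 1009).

Answer: 584

Derivation:
val('a') = 1, val('h') = 8
Position k = 3, exponent = n-1-k = 1
B^1 mod M = 11^1 mod 1009 = 11
Delta = (8 - 1) * 11 mod 1009 = 77
New hash = (507 + 77) mod 1009 = 584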